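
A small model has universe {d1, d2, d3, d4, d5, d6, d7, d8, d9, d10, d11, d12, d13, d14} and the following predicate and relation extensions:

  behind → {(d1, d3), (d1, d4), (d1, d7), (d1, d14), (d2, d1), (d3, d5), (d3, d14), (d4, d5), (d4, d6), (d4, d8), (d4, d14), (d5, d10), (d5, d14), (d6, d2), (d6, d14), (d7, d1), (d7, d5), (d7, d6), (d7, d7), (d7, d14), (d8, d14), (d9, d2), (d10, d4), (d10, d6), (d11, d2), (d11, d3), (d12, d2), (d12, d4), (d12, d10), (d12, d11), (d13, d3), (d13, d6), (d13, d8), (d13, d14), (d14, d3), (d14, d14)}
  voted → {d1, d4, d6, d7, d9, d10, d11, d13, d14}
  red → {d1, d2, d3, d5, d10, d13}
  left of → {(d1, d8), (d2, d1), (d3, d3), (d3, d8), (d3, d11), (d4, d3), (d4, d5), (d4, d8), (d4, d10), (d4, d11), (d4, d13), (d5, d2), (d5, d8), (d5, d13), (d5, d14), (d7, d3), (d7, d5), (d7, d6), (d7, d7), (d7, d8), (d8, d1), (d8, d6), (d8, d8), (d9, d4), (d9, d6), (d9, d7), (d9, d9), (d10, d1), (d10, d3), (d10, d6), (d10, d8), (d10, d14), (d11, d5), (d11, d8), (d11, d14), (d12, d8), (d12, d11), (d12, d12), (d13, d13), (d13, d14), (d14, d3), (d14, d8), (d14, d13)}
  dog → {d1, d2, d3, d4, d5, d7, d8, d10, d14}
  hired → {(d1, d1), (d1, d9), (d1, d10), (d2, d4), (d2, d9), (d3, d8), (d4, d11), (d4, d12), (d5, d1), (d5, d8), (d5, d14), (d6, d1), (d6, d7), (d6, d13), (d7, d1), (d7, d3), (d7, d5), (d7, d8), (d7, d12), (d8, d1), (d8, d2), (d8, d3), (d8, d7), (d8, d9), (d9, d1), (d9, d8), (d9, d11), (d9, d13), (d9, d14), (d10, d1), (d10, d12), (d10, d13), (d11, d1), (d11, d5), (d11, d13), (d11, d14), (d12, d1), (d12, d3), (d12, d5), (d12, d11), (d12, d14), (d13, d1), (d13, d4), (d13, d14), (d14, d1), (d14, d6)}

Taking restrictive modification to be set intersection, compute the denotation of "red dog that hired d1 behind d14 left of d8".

{d1, d5}

⟦that hired d1⟧ = {x : ⟨x, d1⟩ ∈ ⟦hired⟧} = {d1, d5, d6, d7, d8, d9, d10, d11, d12, d13, d14}
⟦behind d14⟧ = {x : ⟨x, d14⟩ ∈ ⟦behind⟧} = {d1, d3, d4, d5, d6, d7, d8, d13, d14}
⟦left of d8⟧ = {x : ⟨x, d8⟩ ∈ ⟦left of⟧} = {d1, d3, d4, d5, d7, d8, d10, d11, d12, d14}
⟦dog⟧ = {d1, d2, d3, d4, d5, d7, d8, d10, d14}
… ∩ ⟦that hired d1⟧ = {d1, d2, d3, d4, d5, d7, d8, d10, d14} ∩ {d1, d5, d6, d7, d8, d9, d10, d11, d12, d13, d14} = {d1, d5, d7, d8, d10, d14}
… ∩ ⟦behind d14⟧ = {d1, d5, d7, d8, d10, d14} ∩ {d1, d3, d4, d5, d6, d7, d8, d13, d14} = {d1, d5, d7, d8, d14}
… ∩ ⟦left of d8⟧ = {d1, d5, d7, d8, d14} ∩ {d1, d3, d4, d5, d7, d8, d10, d11, d12, d14} = {d1, d5, d7, d8, d14}
… ∩ ⟦red⟧ = {d1, d5, d7, d8, d14} ∩ {d1, d2, d3, d5, d10, d13} = {d1, d5}
So ⟦red dog that hired d1 behind d14 left of d8⟧ = {d1, d5}.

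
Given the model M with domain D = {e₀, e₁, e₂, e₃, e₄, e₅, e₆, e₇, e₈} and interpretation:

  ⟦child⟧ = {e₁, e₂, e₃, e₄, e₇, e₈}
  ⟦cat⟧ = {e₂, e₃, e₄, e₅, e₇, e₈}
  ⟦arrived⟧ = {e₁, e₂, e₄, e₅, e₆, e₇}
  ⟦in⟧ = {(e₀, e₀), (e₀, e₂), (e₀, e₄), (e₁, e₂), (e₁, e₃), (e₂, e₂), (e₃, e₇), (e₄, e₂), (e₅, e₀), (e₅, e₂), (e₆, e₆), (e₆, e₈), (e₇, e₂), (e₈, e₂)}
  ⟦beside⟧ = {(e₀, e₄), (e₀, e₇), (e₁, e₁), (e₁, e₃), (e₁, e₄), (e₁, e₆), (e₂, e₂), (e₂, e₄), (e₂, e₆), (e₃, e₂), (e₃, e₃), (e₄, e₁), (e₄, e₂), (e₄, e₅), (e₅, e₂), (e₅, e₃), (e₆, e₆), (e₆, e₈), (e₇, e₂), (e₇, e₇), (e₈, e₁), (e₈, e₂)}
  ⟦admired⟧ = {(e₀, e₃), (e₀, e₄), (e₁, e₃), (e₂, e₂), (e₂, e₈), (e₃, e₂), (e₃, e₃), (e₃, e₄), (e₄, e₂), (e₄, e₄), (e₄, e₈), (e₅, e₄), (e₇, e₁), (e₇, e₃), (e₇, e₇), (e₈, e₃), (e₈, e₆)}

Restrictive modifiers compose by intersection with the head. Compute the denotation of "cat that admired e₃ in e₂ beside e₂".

⟦that admired e₃⟧ = {x : ⟨x, e₃⟩ ∈ ⟦admired⟧} = {e₀, e₁, e₃, e₇, e₈}
⟦in e₂⟧ = {x : ⟨x, e₂⟩ ∈ ⟦in⟧} = {e₀, e₁, e₂, e₄, e₅, e₇, e₈}
⟦beside e₂⟧ = {x : ⟨x, e₂⟩ ∈ ⟦beside⟧} = {e₂, e₃, e₄, e₅, e₇, e₈}
⟦cat⟧ = {e₂, e₃, e₄, e₅, e₇, e₈}
… ∩ ⟦that admired e₃⟧ = {e₂, e₃, e₄, e₅, e₇, e₈} ∩ {e₀, e₁, e₃, e₇, e₈} = {e₃, e₇, e₈}
… ∩ ⟦in e₂⟧ = {e₃, e₇, e₈} ∩ {e₀, e₁, e₂, e₄, e₅, e₇, e₈} = {e₇, e₈}
… ∩ ⟦beside e₂⟧ = {e₇, e₈} ∩ {e₂, e₃, e₄, e₅, e₇, e₈} = {e₇, e₈}
So ⟦cat that admired e₃ in e₂ beside e₂⟧ = {e₇, e₈}.

{e₇, e₈}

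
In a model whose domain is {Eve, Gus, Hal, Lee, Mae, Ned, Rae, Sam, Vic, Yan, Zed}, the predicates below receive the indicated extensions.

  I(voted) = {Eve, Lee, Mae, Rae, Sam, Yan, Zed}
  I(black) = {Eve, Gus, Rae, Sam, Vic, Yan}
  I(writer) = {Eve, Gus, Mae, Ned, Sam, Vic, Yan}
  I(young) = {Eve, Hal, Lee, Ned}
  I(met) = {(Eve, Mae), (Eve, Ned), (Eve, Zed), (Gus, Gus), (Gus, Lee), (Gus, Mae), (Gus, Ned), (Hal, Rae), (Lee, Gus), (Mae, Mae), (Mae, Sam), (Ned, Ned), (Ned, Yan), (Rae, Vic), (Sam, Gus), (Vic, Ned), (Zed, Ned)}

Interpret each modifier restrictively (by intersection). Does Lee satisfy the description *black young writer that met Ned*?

no

⟦that met Ned⟧ = {x : ⟨x, Ned⟩ ∈ ⟦met⟧} = {Eve, Gus, Ned, Vic, Zed}
⟦writer⟧ = {Eve, Gus, Mae, Ned, Sam, Vic, Yan}
… ∩ ⟦that met Ned⟧ = {Eve, Gus, Mae, Ned, Sam, Vic, Yan} ∩ {Eve, Gus, Ned, Vic, Zed} = {Eve, Gus, Ned, Vic}
… ∩ ⟦black⟧ = {Eve, Gus, Ned, Vic} ∩ {Eve, Gus, Rae, Sam, Vic, Yan} = {Eve, Gus, Vic}
… ∩ ⟦young⟧ = {Eve, Gus, Vic} ∩ {Eve, Hal, Lee, Ned} = {Eve}
⟦black young writer that met Ned⟧ = {Eve}; Lee ∉ this set.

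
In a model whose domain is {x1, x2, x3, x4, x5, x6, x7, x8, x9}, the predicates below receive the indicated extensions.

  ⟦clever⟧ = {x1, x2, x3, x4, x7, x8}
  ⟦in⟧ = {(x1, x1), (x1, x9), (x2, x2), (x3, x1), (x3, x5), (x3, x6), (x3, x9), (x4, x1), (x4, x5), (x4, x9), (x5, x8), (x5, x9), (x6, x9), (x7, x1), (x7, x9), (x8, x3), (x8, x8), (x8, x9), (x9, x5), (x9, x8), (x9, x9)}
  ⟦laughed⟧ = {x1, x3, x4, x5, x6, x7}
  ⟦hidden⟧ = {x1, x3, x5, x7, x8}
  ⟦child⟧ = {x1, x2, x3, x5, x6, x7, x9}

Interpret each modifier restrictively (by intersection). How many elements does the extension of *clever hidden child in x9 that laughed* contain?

3

⟦in x9⟧ = {x : ⟨x, x9⟩ ∈ ⟦in⟧} = {x1, x3, x4, x5, x6, x7, x8, x9}
⟦that laughed⟧ = ⟦laughed⟧ = {x1, x3, x4, x5, x6, x7}
⟦child⟧ = {x1, x2, x3, x5, x6, x7, x9}
… ∩ ⟦in x9⟧ = {x1, x2, x3, x5, x6, x7, x9} ∩ {x1, x3, x4, x5, x6, x7, x8, x9} = {x1, x3, x5, x6, x7, x9}
… ∩ ⟦that laughed⟧ = {x1, x3, x5, x6, x7, x9} ∩ {x1, x3, x4, x5, x6, x7} = {x1, x3, x5, x6, x7}
… ∩ ⟦clever⟧ = {x1, x3, x5, x6, x7} ∩ {x1, x2, x3, x4, x7, x8} = {x1, x3, x7}
… ∩ ⟦hidden⟧ = {x1, x3, x7} ∩ {x1, x3, x5, x7, x8} = {x1, x3, x7}
⟦clever hidden child in x9 that laughed⟧ = {x1, x3, x7}, so the cardinality is 3.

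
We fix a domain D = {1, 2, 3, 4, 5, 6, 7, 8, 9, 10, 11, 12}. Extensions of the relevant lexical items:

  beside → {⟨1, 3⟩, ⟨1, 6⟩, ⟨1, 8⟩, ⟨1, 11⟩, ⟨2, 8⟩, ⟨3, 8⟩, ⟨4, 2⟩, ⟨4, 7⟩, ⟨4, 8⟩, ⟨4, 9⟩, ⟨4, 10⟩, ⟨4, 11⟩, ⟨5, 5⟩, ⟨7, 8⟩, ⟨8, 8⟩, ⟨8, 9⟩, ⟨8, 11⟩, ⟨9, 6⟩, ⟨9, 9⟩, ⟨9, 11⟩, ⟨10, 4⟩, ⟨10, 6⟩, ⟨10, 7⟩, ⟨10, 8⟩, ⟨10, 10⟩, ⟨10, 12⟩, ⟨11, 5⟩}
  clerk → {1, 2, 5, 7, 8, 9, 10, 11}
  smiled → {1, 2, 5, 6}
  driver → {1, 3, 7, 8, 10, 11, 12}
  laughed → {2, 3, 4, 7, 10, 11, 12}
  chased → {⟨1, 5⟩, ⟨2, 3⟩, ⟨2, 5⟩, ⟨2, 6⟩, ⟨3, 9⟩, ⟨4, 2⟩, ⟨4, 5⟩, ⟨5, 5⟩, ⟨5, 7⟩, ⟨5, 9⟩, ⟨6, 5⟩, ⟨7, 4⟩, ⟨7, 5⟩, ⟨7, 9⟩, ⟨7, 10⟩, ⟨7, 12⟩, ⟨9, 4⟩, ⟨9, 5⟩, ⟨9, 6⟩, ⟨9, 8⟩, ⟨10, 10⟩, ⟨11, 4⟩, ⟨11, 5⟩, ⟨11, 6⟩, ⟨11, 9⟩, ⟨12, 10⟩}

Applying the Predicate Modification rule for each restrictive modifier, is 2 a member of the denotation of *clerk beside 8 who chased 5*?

yes

⟦beside 8⟧ = {x : ⟨x, 8⟩ ∈ ⟦beside⟧} = {1, 2, 3, 4, 7, 8, 10}
⟦who chased 5⟧ = {x : ⟨x, 5⟩ ∈ ⟦chased⟧} = {1, 2, 4, 5, 6, 7, 9, 11}
⟦clerk⟧ = {1, 2, 5, 7, 8, 9, 10, 11}
… ∩ ⟦beside 8⟧ = {1, 2, 5, 7, 8, 9, 10, 11} ∩ {1, 2, 3, 4, 7, 8, 10} = {1, 2, 7, 8, 10}
… ∩ ⟦who chased 5⟧ = {1, 2, 7, 8, 10} ∩ {1, 2, 4, 5, 6, 7, 9, 11} = {1, 2, 7}
⟦clerk beside 8 who chased 5⟧ = {1, 2, 7}; 2 ∈ this set.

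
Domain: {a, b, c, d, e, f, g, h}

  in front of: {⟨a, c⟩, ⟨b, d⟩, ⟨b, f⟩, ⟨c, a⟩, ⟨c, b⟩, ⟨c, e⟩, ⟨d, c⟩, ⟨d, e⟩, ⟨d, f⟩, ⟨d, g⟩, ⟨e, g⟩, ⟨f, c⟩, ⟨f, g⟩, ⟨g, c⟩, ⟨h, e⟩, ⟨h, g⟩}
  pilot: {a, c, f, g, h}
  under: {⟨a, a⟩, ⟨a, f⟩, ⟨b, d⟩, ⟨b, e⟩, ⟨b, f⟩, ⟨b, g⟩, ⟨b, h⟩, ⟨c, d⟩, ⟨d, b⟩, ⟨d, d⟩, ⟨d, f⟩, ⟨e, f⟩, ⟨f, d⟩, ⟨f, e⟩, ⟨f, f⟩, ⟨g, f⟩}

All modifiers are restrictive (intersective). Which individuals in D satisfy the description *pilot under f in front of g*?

⟦under f⟧ = {x : ⟨x, f⟩ ∈ ⟦under⟧} = {a, b, d, e, f, g}
⟦in front of g⟧ = {x : ⟨x, g⟩ ∈ ⟦in front of⟧} = {d, e, f, h}
⟦pilot⟧ = {a, c, f, g, h}
… ∩ ⟦under f⟧ = {a, c, f, g, h} ∩ {a, b, d, e, f, g} = {a, f, g}
… ∩ ⟦in front of g⟧ = {a, f, g} ∩ {d, e, f, h} = {f}
So ⟦pilot under f in front of g⟧ = {f}.

{f}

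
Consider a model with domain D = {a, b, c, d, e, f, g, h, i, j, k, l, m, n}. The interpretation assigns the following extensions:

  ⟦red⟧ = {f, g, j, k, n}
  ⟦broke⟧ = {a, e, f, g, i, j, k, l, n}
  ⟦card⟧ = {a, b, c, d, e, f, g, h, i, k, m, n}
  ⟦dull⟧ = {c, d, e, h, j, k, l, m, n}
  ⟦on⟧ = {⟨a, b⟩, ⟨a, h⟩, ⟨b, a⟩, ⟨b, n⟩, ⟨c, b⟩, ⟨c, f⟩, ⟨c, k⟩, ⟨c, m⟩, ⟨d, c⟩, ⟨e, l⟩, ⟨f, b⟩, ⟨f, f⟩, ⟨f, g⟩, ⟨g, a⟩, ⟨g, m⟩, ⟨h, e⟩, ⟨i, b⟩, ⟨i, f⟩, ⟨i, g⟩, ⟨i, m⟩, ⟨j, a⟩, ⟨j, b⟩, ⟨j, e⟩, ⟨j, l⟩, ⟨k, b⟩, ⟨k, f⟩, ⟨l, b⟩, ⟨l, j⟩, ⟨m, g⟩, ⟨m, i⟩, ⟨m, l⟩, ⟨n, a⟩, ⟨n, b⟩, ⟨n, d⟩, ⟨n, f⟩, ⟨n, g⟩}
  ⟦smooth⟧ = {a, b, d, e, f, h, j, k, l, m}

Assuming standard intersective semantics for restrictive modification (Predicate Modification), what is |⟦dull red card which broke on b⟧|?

2

⟦which broke⟧ = ⟦broke⟧ = {a, e, f, g, i, j, k, l, n}
⟦on b⟧ = {x : ⟨x, b⟩ ∈ ⟦on⟧} = {a, c, f, i, j, k, l, n}
⟦card⟧ = {a, b, c, d, e, f, g, h, i, k, m, n}
… ∩ ⟦which broke⟧ = {a, b, c, d, e, f, g, h, i, k, m, n} ∩ {a, e, f, g, i, j, k, l, n} = {a, e, f, g, i, k, n}
… ∩ ⟦on b⟧ = {a, e, f, g, i, k, n} ∩ {a, c, f, i, j, k, l, n} = {a, f, i, k, n}
… ∩ ⟦dull⟧ = {a, f, i, k, n} ∩ {c, d, e, h, j, k, l, m, n} = {k, n}
… ∩ ⟦red⟧ = {k, n} ∩ {f, g, j, k, n} = {k, n}
⟦dull red card which broke on b⟧ = {k, n}, so the cardinality is 2.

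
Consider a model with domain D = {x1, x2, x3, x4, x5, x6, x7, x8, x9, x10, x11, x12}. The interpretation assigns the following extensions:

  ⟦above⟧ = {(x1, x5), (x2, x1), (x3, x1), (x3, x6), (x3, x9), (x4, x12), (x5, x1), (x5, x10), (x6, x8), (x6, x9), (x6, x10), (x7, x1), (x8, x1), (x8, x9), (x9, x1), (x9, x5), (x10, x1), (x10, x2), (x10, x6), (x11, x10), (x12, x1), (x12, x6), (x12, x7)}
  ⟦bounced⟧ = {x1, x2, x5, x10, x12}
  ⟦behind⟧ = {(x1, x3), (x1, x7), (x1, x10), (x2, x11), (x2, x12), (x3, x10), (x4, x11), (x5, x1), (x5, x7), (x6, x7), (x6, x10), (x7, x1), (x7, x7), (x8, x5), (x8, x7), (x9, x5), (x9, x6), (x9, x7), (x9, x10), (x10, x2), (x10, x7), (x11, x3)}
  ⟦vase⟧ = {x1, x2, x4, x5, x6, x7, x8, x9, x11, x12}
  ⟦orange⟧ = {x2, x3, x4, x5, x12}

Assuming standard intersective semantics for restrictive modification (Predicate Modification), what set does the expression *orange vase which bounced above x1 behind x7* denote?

⟦which bounced⟧ = ⟦bounced⟧ = {x1, x2, x5, x10, x12}
⟦above x1⟧ = {x : ⟨x, x1⟩ ∈ ⟦above⟧} = {x2, x3, x5, x7, x8, x9, x10, x12}
⟦behind x7⟧ = {x : ⟨x, x7⟩ ∈ ⟦behind⟧} = {x1, x5, x6, x7, x8, x9, x10}
⟦vase⟧ = {x1, x2, x4, x5, x6, x7, x8, x9, x11, x12}
… ∩ ⟦which bounced⟧ = {x1, x2, x4, x5, x6, x7, x8, x9, x11, x12} ∩ {x1, x2, x5, x10, x12} = {x1, x2, x5, x12}
… ∩ ⟦above x1⟧ = {x1, x2, x5, x12} ∩ {x2, x3, x5, x7, x8, x9, x10, x12} = {x2, x5, x12}
… ∩ ⟦behind x7⟧ = {x2, x5, x12} ∩ {x1, x5, x6, x7, x8, x9, x10} = {x5}
… ∩ ⟦orange⟧ = {x5} ∩ {x2, x3, x4, x5, x12} = {x5}
So ⟦orange vase which bounced above x1 behind x7⟧ = {x5}.

{x5}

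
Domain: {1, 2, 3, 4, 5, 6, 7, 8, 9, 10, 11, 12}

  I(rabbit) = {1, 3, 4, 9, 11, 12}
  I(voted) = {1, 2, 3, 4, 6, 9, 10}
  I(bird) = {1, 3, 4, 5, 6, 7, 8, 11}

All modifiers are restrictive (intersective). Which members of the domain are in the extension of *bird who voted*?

⟦who voted⟧ = ⟦voted⟧ = {1, 2, 3, 4, 6, 9, 10}
⟦bird⟧ = {1, 3, 4, 5, 6, 7, 8, 11}
… ∩ ⟦who voted⟧ = {1, 3, 4, 5, 6, 7, 8, 11} ∩ {1, 2, 3, 4, 6, 9, 10} = {1, 3, 4, 6}
So ⟦bird who voted⟧ = {1, 3, 4, 6}.

{1, 3, 4, 6}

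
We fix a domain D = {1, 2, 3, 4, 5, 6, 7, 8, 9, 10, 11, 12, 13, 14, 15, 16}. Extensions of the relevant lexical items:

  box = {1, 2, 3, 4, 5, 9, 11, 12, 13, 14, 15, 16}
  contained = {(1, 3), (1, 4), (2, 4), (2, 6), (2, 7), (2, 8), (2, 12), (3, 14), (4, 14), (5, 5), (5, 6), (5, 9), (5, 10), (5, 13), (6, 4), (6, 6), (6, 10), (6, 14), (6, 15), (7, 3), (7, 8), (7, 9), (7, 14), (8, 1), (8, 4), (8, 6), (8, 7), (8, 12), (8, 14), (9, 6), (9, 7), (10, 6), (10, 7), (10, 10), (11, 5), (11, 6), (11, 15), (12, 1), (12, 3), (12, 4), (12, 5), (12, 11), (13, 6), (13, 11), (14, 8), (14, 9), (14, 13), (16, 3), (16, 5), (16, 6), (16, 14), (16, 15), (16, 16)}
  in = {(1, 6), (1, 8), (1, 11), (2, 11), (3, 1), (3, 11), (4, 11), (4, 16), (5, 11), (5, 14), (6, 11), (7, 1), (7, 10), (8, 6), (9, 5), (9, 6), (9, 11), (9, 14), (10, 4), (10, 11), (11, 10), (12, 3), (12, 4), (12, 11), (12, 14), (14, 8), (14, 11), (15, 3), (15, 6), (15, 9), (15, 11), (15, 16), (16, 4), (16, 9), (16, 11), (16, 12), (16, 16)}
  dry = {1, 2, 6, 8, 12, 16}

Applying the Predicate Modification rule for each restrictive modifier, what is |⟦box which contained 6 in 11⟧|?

4

⟦which contained 6⟧ = {x : ⟨x, 6⟩ ∈ ⟦contained⟧} = {2, 5, 6, 8, 9, 10, 11, 13, 16}
⟦in 11⟧ = {x : ⟨x, 11⟩ ∈ ⟦in⟧} = {1, 2, 3, 4, 5, 6, 9, 10, 12, 14, 15, 16}
⟦box⟧ = {1, 2, 3, 4, 5, 9, 11, 12, 13, 14, 15, 16}
… ∩ ⟦which contained 6⟧ = {1, 2, 3, 4, 5, 9, 11, 12, 13, 14, 15, 16} ∩ {2, 5, 6, 8, 9, 10, 11, 13, 16} = {2, 5, 9, 11, 13, 16}
… ∩ ⟦in 11⟧ = {2, 5, 9, 11, 13, 16} ∩ {1, 2, 3, 4, 5, 6, 9, 10, 12, 14, 15, 16} = {2, 5, 9, 16}
⟦box which contained 6 in 11⟧ = {2, 5, 9, 16}, so the cardinality is 4.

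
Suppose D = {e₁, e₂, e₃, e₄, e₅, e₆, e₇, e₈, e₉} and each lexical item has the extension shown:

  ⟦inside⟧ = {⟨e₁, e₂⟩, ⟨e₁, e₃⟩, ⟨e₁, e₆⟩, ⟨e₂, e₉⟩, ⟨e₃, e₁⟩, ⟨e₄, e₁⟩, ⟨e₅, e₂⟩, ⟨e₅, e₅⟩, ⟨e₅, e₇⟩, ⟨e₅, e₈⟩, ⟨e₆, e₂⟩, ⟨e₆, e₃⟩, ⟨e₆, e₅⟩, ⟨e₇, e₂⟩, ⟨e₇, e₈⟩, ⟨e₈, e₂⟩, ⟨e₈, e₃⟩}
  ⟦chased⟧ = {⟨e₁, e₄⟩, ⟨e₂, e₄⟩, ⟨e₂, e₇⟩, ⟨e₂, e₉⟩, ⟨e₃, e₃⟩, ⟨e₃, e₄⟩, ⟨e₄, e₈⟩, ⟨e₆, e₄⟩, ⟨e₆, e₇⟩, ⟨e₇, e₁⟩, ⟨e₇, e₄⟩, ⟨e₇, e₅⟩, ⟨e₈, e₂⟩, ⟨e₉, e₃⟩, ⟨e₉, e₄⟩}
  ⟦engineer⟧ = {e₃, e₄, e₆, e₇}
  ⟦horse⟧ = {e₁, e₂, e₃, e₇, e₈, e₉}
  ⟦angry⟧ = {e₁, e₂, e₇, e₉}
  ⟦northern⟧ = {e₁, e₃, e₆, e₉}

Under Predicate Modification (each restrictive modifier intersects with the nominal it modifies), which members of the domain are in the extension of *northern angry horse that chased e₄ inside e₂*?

{e₁}

⟦that chased e₄⟧ = {x : ⟨x, e₄⟩ ∈ ⟦chased⟧} = {e₁, e₂, e₃, e₆, e₇, e₉}
⟦inside e₂⟧ = {x : ⟨x, e₂⟩ ∈ ⟦inside⟧} = {e₁, e₅, e₆, e₇, e₈}
⟦horse⟧ = {e₁, e₂, e₃, e₇, e₈, e₉}
… ∩ ⟦that chased e₄⟧ = {e₁, e₂, e₃, e₇, e₈, e₉} ∩ {e₁, e₂, e₃, e₆, e₇, e₉} = {e₁, e₂, e₃, e₇, e₉}
… ∩ ⟦inside e₂⟧ = {e₁, e₂, e₃, e₇, e₉} ∩ {e₁, e₅, e₆, e₇, e₈} = {e₁, e₇}
… ∩ ⟦northern⟧ = {e₁, e₇} ∩ {e₁, e₃, e₆, e₉} = {e₁}
… ∩ ⟦angry⟧ = {e₁} ∩ {e₁, e₂, e₇, e₉} = {e₁}
So ⟦northern angry horse that chased e₄ inside e₂⟧ = {e₁}.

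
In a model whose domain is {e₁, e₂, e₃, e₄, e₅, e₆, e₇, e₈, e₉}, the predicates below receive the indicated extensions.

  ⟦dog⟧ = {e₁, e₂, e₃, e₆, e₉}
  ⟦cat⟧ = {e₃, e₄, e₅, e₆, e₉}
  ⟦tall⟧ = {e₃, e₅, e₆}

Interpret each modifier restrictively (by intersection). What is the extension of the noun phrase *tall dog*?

{e₃, e₆}

⟦dog⟧ = {e₁, e₂, e₃, e₆, e₉}
… ∩ ⟦tall⟧ = {e₁, e₂, e₃, e₆, e₉} ∩ {e₃, e₅, e₆} = {e₃, e₆}
So ⟦tall dog⟧ = {e₃, e₆}.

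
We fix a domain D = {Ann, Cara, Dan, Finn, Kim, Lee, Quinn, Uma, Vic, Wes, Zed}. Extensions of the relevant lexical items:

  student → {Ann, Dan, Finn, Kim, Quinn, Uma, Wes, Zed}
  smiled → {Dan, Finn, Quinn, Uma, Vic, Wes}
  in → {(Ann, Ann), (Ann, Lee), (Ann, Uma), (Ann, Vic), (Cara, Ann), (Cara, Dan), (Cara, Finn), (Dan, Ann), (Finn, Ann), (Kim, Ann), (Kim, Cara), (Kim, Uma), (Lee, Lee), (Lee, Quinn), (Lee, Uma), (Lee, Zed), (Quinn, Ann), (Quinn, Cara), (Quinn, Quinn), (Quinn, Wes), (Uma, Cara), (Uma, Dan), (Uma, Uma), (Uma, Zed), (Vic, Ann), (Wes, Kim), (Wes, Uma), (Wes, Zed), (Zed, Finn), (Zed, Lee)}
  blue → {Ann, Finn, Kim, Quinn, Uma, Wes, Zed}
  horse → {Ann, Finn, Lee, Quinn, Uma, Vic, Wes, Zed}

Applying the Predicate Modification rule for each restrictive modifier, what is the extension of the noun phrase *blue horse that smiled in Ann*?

⟦that smiled⟧ = ⟦smiled⟧ = {Dan, Finn, Quinn, Uma, Vic, Wes}
⟦in Ann⟧ = {x : ⟨x, Ann⟩ ∈ ⟦in⟧} = {Ann, Cara, Dan, Finn, Kim, Quinn, Vic}
⟦horse⟧ = {Ann, Finn, Lee, Quinn, Uma, Vic, Wes, Zed}
… ∩ ⟦that smiled⟧ = {Ann, Finn, Lee, Quinn, Uma, Vic, Wes, Zed} ∩ {Dan, Finn, Quinn, Uma, Vic, Wes} = {Finn, Quinn, Uma, Vic, Wes}
… ∩ ⟦in Ann⟧ = {Finn, Quinn, Uma, Vic, Wes} ∩ {Ann, Cara, Dan, Finn, Kim, Quinn, Vic} = {Finn, Quinn, Vic}
… ∩ ⟦blue⟧ = {Finn, Quinn, Vic} ∩ {Ann, Finn, Kim, Quinn, Uma, Wes, Zed} = {Finn, Quinn}
So ⟦blue horse that smiled in Ann⟧ = {Finn, Quinn}.

{Finn, Quinn}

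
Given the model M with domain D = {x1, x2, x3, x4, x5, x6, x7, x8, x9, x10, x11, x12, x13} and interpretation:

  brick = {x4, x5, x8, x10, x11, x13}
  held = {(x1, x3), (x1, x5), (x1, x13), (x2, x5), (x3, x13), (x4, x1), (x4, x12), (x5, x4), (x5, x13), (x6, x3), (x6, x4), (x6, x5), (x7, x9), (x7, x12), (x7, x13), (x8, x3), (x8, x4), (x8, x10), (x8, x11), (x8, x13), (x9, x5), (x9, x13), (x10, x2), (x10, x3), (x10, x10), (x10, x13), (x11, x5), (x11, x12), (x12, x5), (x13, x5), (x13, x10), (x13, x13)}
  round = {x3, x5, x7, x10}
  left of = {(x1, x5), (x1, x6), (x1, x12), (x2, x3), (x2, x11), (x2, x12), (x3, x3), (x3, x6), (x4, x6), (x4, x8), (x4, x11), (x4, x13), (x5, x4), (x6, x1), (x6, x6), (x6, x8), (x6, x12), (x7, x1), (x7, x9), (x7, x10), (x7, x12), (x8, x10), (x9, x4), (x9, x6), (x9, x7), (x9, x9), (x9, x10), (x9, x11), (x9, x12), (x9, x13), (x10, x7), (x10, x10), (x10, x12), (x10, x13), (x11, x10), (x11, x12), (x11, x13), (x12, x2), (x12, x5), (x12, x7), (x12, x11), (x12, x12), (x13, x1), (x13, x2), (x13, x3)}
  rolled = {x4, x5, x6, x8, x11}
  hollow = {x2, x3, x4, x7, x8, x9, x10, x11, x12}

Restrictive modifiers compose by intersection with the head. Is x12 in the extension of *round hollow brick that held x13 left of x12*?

⟦that held x13⟧ = {x : ⟨x, x13⟩ ∈ ⟦held⟧} = {x1, x3, x5, x7, x8, x9, x10, x13}
⟦left of x12⟧ = {x : ⟨x, x12⟩ ∈ ⟦left of⟧} = {x1, x2, x6, x7, x9, x10, x11, x12}
⟦brick⟧ = {x4, x5, x8, x10, x11, x13}
… ∩ ⟦that held x13⟧ = {x4, x5, x8, x10, x11, x13} ∩ {x1, x3, x5, x7, x8, x9, x10, x13} = {x5, x8, x10, x13}
… ∩ ⟦left of x12⟧ = {x5, x8, x10, x13} ∩ {x1, x2, x6, x7, x9, x10, x11, x12} = {x10}
… ∩ ⟦round⟧ = {x10} ∩ {x3, x5, x7, x10} = {x10}
… ∩ ⟦hollow⟧ = {x10} ∩ {x2, x3, x4, x7, x8, x9, x10, x11, x12} = {x10}
⟦round hollow brick that held x13 left of x12⟧ = {x10}; x12 ∉ this set.

no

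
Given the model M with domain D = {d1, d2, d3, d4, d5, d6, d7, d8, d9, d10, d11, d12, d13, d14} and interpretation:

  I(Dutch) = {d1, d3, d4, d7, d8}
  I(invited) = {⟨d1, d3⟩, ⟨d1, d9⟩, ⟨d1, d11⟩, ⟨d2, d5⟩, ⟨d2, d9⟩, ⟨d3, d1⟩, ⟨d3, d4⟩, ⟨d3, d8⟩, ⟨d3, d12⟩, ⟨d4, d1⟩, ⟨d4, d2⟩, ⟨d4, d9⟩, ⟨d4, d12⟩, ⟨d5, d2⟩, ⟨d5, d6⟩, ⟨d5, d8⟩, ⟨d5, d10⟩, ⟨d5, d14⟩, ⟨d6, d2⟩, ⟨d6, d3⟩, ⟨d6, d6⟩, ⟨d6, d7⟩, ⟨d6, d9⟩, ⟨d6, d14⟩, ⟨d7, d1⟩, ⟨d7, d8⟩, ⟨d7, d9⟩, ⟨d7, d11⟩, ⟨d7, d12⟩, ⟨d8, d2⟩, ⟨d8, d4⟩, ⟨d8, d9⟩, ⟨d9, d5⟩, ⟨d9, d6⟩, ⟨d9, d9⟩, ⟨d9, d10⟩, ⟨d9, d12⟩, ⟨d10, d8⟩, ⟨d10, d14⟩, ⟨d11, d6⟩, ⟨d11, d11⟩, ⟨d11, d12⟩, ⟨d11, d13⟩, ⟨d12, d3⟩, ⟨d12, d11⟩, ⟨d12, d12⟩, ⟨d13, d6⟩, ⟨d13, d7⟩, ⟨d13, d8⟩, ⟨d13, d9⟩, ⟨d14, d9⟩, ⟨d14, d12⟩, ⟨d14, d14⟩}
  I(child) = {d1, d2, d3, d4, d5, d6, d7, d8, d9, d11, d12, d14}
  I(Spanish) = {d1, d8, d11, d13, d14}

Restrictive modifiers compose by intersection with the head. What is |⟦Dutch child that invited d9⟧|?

4

⟦that invited d9⟧ = {x : ⟨x, d9⟩ ∈ ⟦invited⟧} = {d1, d2, d4, d6, d7, d8, d9, d13, d14}
⟦child⟧ = {d1, d2, d3, d4, d5, d6, d7, d8, d9, d11, d12, d14}
… ∩ ⟦that invited d9⟧ = {d1, d2, d3, d4, d5, d6, d7, d8, d9, d11, d12, d14} ∩ {d1, d2, d4, d6, d7, d8, d9, d13, d14} = {d1, d2, d4, d6, d7, d8, d9, d14}
… ∩ ⟦Dutch⟧ = {d1, d2, d4, d6, d7, d8, d9, d14} ∩ {d1, d3, d4, d7, d8} = {d1, d4, d7, d8}
⟦Dutch child that invited d9⟧ = {d1, d4, d7, d8}, so the cardinality is 4.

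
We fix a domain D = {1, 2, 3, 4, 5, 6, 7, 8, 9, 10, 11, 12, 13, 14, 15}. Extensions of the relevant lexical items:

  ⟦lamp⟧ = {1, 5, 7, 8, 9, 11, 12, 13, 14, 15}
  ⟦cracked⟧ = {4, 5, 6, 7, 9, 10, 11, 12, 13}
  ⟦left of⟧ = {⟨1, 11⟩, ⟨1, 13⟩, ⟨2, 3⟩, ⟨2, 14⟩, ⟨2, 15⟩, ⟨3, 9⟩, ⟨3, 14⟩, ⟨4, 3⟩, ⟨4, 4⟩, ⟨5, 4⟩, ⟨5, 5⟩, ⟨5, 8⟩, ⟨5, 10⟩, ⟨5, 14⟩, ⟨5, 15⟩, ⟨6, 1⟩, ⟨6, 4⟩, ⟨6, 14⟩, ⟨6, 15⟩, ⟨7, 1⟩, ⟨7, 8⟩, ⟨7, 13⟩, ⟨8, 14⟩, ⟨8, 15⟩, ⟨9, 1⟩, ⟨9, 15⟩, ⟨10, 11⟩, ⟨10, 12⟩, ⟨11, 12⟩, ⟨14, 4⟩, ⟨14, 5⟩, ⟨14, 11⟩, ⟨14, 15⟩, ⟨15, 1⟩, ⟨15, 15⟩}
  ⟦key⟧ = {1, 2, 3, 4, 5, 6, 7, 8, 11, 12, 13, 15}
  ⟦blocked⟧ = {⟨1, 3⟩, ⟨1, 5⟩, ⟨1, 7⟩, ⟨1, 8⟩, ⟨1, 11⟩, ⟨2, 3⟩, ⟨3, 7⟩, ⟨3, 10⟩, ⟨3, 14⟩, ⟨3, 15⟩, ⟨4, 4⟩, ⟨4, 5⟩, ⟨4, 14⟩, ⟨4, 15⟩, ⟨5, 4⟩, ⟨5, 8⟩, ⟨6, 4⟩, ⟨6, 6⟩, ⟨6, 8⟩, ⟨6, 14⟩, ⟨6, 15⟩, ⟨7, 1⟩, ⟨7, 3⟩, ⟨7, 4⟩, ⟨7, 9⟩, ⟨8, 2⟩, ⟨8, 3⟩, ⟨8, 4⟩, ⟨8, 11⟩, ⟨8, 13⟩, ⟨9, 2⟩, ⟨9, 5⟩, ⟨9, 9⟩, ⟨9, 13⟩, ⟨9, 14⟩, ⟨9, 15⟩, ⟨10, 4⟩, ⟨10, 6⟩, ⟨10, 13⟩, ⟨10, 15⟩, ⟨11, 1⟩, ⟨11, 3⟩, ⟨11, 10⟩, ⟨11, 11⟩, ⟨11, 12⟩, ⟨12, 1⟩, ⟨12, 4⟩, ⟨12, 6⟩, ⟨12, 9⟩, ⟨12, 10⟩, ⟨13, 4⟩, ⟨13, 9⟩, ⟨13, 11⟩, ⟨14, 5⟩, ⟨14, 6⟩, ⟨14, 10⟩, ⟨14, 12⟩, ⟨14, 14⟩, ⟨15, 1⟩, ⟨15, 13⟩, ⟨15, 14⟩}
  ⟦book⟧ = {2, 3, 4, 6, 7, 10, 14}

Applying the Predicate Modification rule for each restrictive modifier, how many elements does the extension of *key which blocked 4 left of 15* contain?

⟦which blocked 4⟧ = {x : ⟨x, 4⟩ ∈ ⟦blocked⟧} = {4, 5, 6, 7, 8, 10, 12, 13}
⟦left of 15⟧ = {x : ⟨x, 15⟩ ∈ ⟦left of⟧} = {2, 5, 6, 8, 9, 14, 15}
⟦key⟧ = {1, 2, 3, 4, 5, 6, 7, 8, 11, 12, 13, 15}
… ∩ ⟦which blocked 4⟧ = {1, 2, 3, 4, 5, 6, 7, 8, 11, 12, 13, 15} ∩ {4, 5, 6, 7, 8, 10, 12, 13} = {4, 5, 6, 7, 8, 12, 13}
… ∩ ⟦left of 15⟧ = {4, 5, 6, 7, 8, 12, 13} ∩ {2, 5, 6, 8, 9, 14, 15} = {5, 6, 8}
⟦key which blocked 4 left of 15⟧ = {5, 6, 8}, so the cardinality is 3.

3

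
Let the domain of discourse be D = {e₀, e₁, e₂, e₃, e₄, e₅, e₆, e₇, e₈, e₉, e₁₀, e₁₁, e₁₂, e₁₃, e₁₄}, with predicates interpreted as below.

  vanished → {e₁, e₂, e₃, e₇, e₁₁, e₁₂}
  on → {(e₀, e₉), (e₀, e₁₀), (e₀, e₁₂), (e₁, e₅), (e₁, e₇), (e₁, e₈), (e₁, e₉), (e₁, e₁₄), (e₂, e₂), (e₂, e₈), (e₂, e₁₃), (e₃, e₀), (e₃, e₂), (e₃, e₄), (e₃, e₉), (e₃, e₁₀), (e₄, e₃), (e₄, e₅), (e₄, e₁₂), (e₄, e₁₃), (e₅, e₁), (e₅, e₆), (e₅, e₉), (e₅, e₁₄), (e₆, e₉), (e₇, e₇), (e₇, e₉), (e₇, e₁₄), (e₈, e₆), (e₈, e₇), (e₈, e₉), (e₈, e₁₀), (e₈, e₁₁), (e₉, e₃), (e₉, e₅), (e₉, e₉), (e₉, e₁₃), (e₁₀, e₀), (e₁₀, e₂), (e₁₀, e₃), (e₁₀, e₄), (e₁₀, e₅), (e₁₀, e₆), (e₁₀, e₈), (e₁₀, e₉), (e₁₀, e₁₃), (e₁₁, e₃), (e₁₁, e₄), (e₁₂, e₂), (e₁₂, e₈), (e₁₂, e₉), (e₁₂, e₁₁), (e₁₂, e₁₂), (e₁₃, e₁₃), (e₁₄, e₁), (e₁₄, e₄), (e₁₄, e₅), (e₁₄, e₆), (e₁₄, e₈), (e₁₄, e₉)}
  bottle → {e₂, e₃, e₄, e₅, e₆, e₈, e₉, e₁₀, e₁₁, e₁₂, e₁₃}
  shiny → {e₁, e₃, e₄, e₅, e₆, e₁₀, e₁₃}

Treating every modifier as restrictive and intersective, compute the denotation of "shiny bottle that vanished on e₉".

{e₃}

⟦that vanished⟧ = ⟦vanished⟧ = {e₁, e₂, e₃, e₇, e₁₁, e₁₂}
⟦on e₉⟧ = {x : ⟨x, e₉⟩ ∈ ⟦on⟧} = {e₀, e₁, e₃, e₅, e₆, e₇, e₈, e₉, e₁₀, e₁₂, e₁₄}
⟦bottle⟧ = {e₂, e₃, e₄, e₅, e₆, e₈, e₉, e₁₀, e₁₁, e₁₂, e₁₃}
… ∩ ⟦that vanished⟧ = {e₂, e₃, e₄, e₅, e₆, e₈, e₉, e₁₀, e₁₁, e₁₂, e₁₃} ∩ {e₁, e₂, e₃, e₇, e₁₁, e₁₂} = {e₂, e₃, e₁₁, e₁₂}
… ∩ ⟦on e₉⟧ = {e₂, e₃, e₁₁, e₁₂} ∩ {e₀, e₁, e₃, e₅, e₆, e₇, e₈, e₉, e₁₀, e₁₂, e₁₄} = {e₃, e₁₂}
… ∩ ⟦shiny⟧ = {e₃, e₁₂} ∩ {e₁, e₃, e₄, e₅, e₆, e₁₀, e₁₃} = {e₃}
So ⟦shiny bottle that vanished on e₉⟧ = {e₃}.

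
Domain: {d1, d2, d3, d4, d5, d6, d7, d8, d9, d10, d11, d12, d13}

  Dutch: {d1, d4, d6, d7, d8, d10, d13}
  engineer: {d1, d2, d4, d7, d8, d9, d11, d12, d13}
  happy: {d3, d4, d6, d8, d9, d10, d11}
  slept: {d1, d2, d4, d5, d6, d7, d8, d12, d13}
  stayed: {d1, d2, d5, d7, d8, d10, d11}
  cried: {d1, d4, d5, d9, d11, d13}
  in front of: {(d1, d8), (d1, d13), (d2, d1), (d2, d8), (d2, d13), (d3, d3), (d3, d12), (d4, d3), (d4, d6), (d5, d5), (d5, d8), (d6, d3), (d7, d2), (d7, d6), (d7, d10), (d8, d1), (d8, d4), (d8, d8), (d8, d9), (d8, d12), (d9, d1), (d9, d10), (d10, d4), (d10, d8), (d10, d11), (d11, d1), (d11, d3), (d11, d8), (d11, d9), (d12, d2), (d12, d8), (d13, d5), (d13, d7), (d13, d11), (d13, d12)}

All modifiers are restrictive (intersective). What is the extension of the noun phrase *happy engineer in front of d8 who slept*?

{d8}

⟦in front of d8⟧ = {x : ⟨x, d8⟩ ∈ ⟦in front of⟧} = {d1, d2, d5, d8, d10, d11, d12}
⟦who slept⟧ = ⟦slept⟧ = {d1, d2, d4, d5, d6, d7, d8, d12, d13}
⟦engineer⟧ = {d1, d2, d4, d7, d8, d9, d11, d12, d13}
… ∩ ⟦in front of d8⟧ = {d1, d2, d4, d7, d8, d9, d11, d12, d13} ∩ {d1, d2, d5, d8, d10, d11, d12} = {d1, d2, d8, d11, d12}
… ∩ ⟦who slept⟧ = {d1, d2, d8, d11, d12} ∩ {d1, d2, d4, d5, d6, d7, d8, d12, d13} = {d1, d2, d8, d12}
… ∩ ⟦happy⟧ = {d1, d2, d8, d12} ∩ {d3, d4, d6, d8, d9, d10, d11} = {d8}
So ⟦happy engineer in front of d8 who slept⟧ = {d8}.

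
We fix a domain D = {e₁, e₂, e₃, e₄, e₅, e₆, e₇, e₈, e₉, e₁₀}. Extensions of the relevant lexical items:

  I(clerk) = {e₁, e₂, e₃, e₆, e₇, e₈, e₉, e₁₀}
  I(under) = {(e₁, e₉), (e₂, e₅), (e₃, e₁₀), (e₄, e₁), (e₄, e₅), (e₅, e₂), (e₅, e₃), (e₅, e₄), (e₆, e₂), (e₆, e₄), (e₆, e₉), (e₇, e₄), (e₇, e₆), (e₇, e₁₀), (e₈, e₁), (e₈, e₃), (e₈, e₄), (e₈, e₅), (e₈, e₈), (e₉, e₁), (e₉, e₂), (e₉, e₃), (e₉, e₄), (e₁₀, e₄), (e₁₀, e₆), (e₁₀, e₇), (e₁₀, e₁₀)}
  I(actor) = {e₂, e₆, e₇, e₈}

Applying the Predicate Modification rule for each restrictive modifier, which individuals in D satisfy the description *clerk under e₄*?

⟦under e₄⟧ = {x : ⟨x, e₄⟩ ∈ ⟦under⟧} = {e₅, e₆, e₇, e₈, e₉, e₁₀}
⟦clerk⟧ = {e₁, e₂, e₃, e₆, e₇, e₈, e₉, e₁₀}
… ∩ ⟦under e₄⟧ = {e₁, e₂, e₃, e₆, e₇, e₈, e₉, e₁₀} ∩ {e₅, e₆, e₇, e₈, e₉, e₁₀} = {e₆, e₇, e₈, e₉, e₁₀}
So ⟦clerk under e₄⟧ = {e₆, e₇, e₈, e₉, e₁₀}.

{e₆, e₇, e₈, e₉, e₁₀}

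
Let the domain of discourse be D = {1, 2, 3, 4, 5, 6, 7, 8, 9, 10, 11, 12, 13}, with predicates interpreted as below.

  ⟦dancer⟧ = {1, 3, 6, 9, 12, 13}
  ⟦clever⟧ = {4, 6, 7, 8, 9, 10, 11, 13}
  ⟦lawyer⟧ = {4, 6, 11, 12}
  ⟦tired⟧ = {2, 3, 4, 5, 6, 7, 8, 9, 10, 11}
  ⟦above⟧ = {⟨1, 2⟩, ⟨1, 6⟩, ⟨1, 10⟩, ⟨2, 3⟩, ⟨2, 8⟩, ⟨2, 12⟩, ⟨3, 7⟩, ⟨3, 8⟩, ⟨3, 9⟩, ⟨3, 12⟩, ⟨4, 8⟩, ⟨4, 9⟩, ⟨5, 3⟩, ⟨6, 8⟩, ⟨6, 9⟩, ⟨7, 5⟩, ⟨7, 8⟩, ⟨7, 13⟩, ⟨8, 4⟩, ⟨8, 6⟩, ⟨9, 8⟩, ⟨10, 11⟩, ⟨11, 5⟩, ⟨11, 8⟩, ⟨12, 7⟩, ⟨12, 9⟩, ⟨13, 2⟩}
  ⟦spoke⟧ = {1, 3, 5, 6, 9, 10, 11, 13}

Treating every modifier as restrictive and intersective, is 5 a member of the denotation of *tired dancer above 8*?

no

⟦above 8⟧ = {x : ⟨x, 8⟩ ∈ ⟦above⟧} = {2, 3, 4, 6, 7, 9, 11}
⟦dancer⟧ = {1, 3, 6, 9, 12, 13}
… ∩ ⟦above 8⟧ = {1, 3, 6, 9, 12, 13} ∩ {2, 3, 4, 6, 7, 9, 11} = {3, 6, 9}
… ∩ ⟦tired⟧ = {3, 6, 9} ∩ {2, 3, 4, 5, 6, 7, 8, 9, 10, 11} = {3, 6, 9}
⟦tired dancer above 8⟧ = {3, 6, 9}; 5 ∉ this set.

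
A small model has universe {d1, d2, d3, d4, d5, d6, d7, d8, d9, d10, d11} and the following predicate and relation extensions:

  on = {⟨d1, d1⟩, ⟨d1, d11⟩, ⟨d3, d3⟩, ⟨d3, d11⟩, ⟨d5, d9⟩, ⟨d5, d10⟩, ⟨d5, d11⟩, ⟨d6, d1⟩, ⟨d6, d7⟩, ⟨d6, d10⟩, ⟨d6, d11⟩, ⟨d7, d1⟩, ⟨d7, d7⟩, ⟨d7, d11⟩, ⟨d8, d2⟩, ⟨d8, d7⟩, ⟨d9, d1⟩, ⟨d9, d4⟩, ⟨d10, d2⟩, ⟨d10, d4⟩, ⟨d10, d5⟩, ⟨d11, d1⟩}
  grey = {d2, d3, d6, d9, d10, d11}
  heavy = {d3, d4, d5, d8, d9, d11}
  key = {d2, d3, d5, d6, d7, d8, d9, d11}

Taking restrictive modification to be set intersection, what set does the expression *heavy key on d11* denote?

{d3, d5}

⟦on d11⟧ = {x : ⟨x, d11⟩ ∈ ⟦on⟧} = {d1, d3, d5, d6, d7}
⟦key⟧ = {d2, d3, d5, d6, d7, d8, d9, d11}
… ∩ ⟦on d11⟧ = {d2, d3, d5, d6, d7, d8, d9, d11} ∩ {d1, d3, d5, d6, d7} = {d3, d5, d6, d7}
… ∩ ⟦heavy⟧ = {d3, d5, d6, d7} ∩ {d3, d4, d5, d8, d9, d11} = {d3, d5}
So ⟦heavy key on d11⟧ = {d3, d5}.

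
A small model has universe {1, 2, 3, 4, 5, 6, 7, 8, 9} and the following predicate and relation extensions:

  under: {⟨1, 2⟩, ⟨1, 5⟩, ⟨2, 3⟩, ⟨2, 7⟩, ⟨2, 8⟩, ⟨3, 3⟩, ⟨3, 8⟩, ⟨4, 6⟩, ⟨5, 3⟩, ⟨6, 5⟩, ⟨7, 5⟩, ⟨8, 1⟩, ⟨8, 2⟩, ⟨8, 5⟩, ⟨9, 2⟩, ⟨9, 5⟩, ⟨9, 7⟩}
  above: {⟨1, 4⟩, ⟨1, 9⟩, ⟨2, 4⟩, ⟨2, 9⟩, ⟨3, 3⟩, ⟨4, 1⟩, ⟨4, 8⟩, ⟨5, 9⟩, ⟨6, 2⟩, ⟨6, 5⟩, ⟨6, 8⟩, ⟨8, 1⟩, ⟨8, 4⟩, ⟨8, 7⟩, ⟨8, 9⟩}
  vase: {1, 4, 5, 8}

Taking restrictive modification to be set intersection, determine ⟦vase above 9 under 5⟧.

⟦above 9⟧ = {x : ⟨x, 9⟩ ∈ ⟦above⟧} = {1, 2, 5, 8}
⟦under 5⟧ = {x : ⟨x, 5⟩ ∈ ⟦under⟧} = {1, 6, 7, 8, 9}
⟦vase⟧ = {1, 4, 5, 8}
… ∩ ⟦above 9⟧ = {1, 4, 5, 8} ∩ {1, 2, 5, 8} = {1, 5, 8}
… ∩ ⟦under 5⟧ = {1, 5, 8} ∩ {1, 6, 7, 8, 9} = {1, 8}
So ⟦vase above 9 under 5⟧ = {1, 8}.

{1, 8}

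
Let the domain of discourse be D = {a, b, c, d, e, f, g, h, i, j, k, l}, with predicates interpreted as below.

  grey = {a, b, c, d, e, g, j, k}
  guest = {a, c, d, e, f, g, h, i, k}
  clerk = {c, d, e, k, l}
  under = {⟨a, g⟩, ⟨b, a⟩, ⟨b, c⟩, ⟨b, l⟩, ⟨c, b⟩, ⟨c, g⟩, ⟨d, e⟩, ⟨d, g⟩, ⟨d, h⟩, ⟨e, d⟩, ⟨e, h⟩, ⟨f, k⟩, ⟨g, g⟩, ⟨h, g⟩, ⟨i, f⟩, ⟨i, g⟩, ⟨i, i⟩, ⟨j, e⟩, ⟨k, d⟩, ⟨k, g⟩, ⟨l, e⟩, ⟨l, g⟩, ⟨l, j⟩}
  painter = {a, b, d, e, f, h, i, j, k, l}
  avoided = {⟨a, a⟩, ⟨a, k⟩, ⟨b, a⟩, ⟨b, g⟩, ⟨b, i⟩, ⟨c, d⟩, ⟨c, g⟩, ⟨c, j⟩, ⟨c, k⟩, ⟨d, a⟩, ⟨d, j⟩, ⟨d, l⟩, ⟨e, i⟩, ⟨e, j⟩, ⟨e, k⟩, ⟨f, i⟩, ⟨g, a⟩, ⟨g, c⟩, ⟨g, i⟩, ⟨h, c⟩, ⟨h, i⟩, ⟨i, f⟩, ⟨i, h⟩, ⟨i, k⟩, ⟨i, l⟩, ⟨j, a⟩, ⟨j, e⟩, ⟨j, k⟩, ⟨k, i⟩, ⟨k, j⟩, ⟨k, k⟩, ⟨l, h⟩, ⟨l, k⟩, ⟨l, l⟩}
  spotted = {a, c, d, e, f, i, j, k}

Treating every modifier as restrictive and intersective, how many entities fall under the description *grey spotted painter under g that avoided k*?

2

⟦under g⟧ = {x : ⟨x, g⟩ ∈ ⟦under⟧} = {a, c, d, g, h, i, k, l}
⟦that avoided k⟧ = {x : ⟨x, k⟩ ∈ ⟦avoided⟧} = {a, c, e, i, j, k, l}
⟦painter⟧ = {a, b, d, e, f, h, i, j, k, l}
… ∩ ⟦under g⟧ = {a, b, d, e, f, h, i, j, k, l} ∩ {a, c, d, g, h, i, k, l} = {a, d, h, i, k, l}
… ∩ ⟦that avoided k⟧ = {a, d, h, i, k, l} ∩ {a, c, e, i, j, k, l} = {a, i, k, l}
… ∩ ⟦grey⟧ = {a, i, k, l} ∩ {a, b, c, d, e, g, j, k} = {a, k}
… ∩ ⟦spotted⟧ = {a, k} ∩ {a, c, d, e, f, i, j, k} = {a, k}
⟦grey spotted painter under g that avoided k⟧ = {a, k}, so the cardinality is 2.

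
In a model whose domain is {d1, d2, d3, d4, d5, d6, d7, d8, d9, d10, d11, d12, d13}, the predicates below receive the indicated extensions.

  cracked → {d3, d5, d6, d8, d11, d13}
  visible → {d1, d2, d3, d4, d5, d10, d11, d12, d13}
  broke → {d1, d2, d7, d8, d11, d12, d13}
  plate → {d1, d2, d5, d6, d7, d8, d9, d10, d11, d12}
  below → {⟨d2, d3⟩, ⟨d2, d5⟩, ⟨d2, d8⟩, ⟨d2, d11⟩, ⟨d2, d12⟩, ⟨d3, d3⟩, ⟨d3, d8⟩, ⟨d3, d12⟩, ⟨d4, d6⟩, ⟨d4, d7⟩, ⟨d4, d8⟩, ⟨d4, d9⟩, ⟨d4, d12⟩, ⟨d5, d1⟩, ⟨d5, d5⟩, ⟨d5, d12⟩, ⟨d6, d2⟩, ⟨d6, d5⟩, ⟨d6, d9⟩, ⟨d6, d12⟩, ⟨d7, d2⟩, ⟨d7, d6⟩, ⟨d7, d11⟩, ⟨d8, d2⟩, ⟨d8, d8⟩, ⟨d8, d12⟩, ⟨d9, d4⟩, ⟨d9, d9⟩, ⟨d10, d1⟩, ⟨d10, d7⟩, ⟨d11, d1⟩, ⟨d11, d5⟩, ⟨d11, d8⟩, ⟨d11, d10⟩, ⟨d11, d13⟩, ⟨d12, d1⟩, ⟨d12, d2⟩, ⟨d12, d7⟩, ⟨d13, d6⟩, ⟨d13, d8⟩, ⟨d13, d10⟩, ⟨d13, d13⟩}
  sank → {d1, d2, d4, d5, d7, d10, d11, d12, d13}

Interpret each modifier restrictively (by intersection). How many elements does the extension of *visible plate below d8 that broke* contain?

2

⟦below d8⟧ = {x : ⟨x, d8⟩ ∈ ⟦below⟧} = {d2, d3, d4, d8, d11, d13}
⟦that broke⟧ = ⟦broke⟧ = {d1, d2, d7, d8, d11, d12, d13}
⟦plate⟧ = {d1, d2, d5, d6, d7, d8, d9, d10, d11, d12}
… ∩ ⟦below d8⟧ = {d1, d2, d5, d6, d7, d8, d9, d10, d11, d12} ∩ {d2, d3, d4, d8, d11, d13} = {d2, d8, d11}
… ∩ ⟦that broke⟧ = {d2, d8, d11} ∩ {d1, d2, d7, d8, d11, d12, d13} = {d2, d8, d11}
… ∩ ⟦visible⟧ = {d2, d8, d11} ∩ {d1, d2, d3, d4, d5, d10, d11, d12, d13} = {d2, d11}
⟦visible plate below d8 that broke⟧ = {d2, d11}, so the cardinality is 2.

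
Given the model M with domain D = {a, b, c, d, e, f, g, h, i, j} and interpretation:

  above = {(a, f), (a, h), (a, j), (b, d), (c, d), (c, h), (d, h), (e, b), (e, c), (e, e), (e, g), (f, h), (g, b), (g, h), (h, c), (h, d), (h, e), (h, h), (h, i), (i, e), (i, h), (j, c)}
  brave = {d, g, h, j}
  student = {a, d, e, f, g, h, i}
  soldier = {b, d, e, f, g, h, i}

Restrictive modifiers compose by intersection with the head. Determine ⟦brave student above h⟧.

⟦above h⟧ = {x : ⟨x, h⟩ ∈ ⟦above⟧} = {a, c, d, f, g, h, i}
⟦student⟧ = {a, d, e, f, g, h, i}
… ∩ ⟦above h⟧ = {a, d, e, f, g, h, i} ∩ {a, c, d, f, g, h, i} = {a, d, f, g, h, i}
… ∩ ⟦brave⟧ = {a, d, f, g, h, i} ∩ {d, g, h, j} = {d, g, h}
So ⟦brave student above h⟧ = {d, g, h}.

{d, g, h}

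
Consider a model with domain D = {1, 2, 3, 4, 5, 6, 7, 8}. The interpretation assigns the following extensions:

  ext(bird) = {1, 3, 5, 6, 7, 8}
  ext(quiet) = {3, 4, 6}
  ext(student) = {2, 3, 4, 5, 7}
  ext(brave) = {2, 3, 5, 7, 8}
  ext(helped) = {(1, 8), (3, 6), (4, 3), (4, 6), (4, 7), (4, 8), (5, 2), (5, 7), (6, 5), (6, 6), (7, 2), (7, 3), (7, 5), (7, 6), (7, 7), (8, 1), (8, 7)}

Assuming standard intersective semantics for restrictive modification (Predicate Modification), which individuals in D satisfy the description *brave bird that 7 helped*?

{3, 5, 7}

⟦that 7 helped⟧ = {x : ⟨7, x⟩ ∈ ⟦helped⟧} = {2, 3, 5, 6, 7}
⟦bird⟧ = {1, 3, 5, 6, 7, 8}
… ∩ ⟦that 7 helped⟧ = {1, 3, 5, 6, 7, 8} ∩ {2, 3, 5, 6, 7} = {3, 5, 6, 7}
… ∩ ⟦brave⟧ = {3, 5, 6, 7} ∩ {2, 3, 5, 7, 8} = {3, 5, 7}
So ⟦brave bird that 7 helped⟧ = {3, 5, 7}.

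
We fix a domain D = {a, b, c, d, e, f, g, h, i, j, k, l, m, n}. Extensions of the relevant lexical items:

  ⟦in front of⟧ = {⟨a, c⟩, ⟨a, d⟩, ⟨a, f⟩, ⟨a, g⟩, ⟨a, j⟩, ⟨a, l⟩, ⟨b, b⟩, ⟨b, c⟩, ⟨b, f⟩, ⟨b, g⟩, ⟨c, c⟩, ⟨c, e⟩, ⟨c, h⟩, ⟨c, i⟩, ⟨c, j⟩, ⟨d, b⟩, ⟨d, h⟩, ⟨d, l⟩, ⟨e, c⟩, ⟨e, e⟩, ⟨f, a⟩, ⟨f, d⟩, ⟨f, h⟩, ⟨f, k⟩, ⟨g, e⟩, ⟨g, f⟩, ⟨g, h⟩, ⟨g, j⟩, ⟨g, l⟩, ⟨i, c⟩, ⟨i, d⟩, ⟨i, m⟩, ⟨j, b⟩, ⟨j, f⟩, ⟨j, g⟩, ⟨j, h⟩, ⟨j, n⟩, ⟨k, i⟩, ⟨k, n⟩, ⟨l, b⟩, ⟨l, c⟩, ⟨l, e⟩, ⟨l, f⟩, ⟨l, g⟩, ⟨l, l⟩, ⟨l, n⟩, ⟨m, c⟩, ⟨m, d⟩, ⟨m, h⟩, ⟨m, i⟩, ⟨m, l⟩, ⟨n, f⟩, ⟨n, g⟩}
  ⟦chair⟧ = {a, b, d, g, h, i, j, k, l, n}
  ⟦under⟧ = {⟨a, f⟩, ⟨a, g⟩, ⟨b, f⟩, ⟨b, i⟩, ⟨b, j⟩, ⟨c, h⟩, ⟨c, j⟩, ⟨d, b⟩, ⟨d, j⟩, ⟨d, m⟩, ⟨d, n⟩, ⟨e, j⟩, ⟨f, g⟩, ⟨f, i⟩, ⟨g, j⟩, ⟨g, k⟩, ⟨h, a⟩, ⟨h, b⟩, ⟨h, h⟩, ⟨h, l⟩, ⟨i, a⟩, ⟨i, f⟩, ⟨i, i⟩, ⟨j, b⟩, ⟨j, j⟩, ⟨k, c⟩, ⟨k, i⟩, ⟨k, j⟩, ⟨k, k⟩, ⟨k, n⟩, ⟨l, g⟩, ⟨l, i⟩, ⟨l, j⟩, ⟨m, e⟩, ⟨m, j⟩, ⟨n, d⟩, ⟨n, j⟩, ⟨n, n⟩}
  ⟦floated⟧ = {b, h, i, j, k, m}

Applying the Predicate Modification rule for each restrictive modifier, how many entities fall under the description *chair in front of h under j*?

⟦in front of h⟧ = {x : ⟨x, h⟩ ∈ ⟦in front of⟧} = {c, d, f, g, j, m}
⟦under j⟧ = {x : ⟨x, j⟩ ∈ ⟦under⟧} = {b, c, d, e, g, j, k, l, m, n}
⟦chair⟧ = {a, b, d, g, h, i, j, k, l, n}
… ∩ ⟦in front of h⟧ = {a, b, d, g, h, i, j, k, l, n} ∩ {c, d, f, g, j, m} = {d, g, j}
… ∩ ⟦under j⟧ = {d, g, j} ∩ {b, c, d, e, g, j, k, l, m, n} = {d, g, j}
⟦chair in front of h under j⟧ = {d, g, j}, so the cardinality is 3.

3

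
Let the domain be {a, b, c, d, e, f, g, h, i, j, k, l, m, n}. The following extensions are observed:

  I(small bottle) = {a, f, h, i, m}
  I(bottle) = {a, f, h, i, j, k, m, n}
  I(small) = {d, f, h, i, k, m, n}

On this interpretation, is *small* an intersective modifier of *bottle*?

⟦small⟧ ∩ ⟦bottle⟧ = {d, f, h, i, k, m, n} ∩ {a, f, h, i, j, k, m, n} = {f, h, i, k, m, n}
Observed ⟦small bottle⟧ = {a, f, h, i, m}.
These differ, so the modifier is not intersective in this model.

no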